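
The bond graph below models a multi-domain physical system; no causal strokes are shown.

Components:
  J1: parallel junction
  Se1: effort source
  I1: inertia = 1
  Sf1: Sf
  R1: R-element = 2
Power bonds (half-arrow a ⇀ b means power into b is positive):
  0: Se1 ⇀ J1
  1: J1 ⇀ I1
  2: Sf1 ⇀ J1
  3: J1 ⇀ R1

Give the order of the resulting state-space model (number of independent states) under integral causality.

bond 0 stroke→J1  (Se1 fixes effort; stroke away)
bond 2 stroke→Sf1  (Sf1: flow source, stroke at near end)
bond 1 stroke→I1  (J1 effort already set via bond 0)
bond 3 stroke→R1  (J1: bond 0 brought effort, rest push out)

1  (I1 all integral)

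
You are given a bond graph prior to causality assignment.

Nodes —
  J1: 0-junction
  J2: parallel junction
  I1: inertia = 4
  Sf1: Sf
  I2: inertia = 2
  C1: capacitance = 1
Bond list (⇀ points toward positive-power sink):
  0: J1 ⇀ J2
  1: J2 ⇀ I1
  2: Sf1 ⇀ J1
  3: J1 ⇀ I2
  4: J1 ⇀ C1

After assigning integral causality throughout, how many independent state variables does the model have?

bond 2 →Sf1  (source Sf1 imposes f)
bond 1 →I1  (I1 outputs flow p/I1)
bond 0 →J2  (closing 0-jn rule on J2)
bond 3 →I2  (I2: I, integral causality)
bond 4 →J1  (J1: last free bond brings effort in)

3  (C1, I1, I2 all integral)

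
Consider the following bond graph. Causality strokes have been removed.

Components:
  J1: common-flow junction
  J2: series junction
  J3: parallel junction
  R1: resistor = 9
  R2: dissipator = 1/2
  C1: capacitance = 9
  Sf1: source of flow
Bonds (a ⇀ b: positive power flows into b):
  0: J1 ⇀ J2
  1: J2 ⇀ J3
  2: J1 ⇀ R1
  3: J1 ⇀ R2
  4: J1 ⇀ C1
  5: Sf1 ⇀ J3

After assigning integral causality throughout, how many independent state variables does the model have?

b5 stroke at Sf1  (Sf1 fixes flow; stroke at Sf1)
b1 stroke at J3  (J3 needs exactly one e-in)
b0 stroke at J2  (J2: bond 1 brought flow, rest push out)
b2 stroke at J1  (1-jn J1 has f-setter on 0)
b3 stroke at J1  (1-jn J1 has f-setter on 0)
b4 stroke at J1  (1-jn J1 has f-setter on 0)

1  (C1 all integral)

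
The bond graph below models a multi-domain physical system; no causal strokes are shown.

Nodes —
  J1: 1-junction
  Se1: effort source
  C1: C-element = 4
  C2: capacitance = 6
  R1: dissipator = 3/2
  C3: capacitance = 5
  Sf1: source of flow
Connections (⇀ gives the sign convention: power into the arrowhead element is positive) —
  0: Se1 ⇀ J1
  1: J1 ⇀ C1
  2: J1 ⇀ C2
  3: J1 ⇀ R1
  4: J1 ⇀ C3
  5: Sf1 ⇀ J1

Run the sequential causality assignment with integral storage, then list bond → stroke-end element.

#0 stroke→J1
#1 stroke→J1
#2 stroke→J1
#3 stroke→J1
#4 stroke→J1
#5 stroke→Sf1

β0 stroke→J1  (Se1 fixes effort; stroke away)
β5 stroke→Sf1  (source Sf1 imposes f)
β1 stroke→J1  (J1 flow already set via bond 5)
β2 stroke→J1  (J1: bond 5 brought flow, rest push out)
β3 stroke→J1  (1-jn J1 has f-setter on 5)
β4 stroke→J1  (1-jn J1 has f-setter on 5)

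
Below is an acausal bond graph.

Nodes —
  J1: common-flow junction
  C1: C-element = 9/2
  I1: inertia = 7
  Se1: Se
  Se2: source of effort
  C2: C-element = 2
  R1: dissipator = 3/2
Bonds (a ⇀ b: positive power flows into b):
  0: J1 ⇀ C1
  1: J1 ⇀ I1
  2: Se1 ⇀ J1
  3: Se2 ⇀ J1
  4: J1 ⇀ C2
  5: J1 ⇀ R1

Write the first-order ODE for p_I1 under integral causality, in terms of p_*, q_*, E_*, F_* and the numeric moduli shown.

bond 2 |J1  (source Se1 imposes e)
bond 3 |J1  (Se2 (Se) sets effort on bond)
bond 0 |J1  (C1: C, integral causality)
bond 1 |I1  (I1 outputs flow p/I1)
bond 4 |J1  (J1: bond 1 brought flow, rest push out)
bond 5 |J1  (common-f at J1 fixed by 1)

dp_I1/dt = E_Se1 + E_Se2 - 3*p_I1/14 - 2*q_C1/9 - q_C2/2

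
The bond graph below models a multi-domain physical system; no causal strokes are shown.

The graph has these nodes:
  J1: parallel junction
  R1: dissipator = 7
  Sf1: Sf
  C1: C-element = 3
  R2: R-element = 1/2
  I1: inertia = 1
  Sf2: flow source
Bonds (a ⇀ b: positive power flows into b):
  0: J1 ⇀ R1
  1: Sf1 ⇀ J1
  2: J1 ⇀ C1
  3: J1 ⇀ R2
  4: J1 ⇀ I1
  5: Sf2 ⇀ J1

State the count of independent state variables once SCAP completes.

bond 1 stroke→Sf1  (Sf1 fixes flow; stroke at Sf1)
bond 5 stroke→Sf2  (Sf2 (Sf) sets flow on bond)
bond 2 stroke→J1  (prefer integral on C1)
bond 0 stroke→R1  (J1 effort already set via bond 2)
bond 3 stroke→R2  (0-jn J1 has e-setter on 2)
bond 4 stroke→I1  (0-jn J1 has e-setter on 2)

2  (C1, I1 all integral)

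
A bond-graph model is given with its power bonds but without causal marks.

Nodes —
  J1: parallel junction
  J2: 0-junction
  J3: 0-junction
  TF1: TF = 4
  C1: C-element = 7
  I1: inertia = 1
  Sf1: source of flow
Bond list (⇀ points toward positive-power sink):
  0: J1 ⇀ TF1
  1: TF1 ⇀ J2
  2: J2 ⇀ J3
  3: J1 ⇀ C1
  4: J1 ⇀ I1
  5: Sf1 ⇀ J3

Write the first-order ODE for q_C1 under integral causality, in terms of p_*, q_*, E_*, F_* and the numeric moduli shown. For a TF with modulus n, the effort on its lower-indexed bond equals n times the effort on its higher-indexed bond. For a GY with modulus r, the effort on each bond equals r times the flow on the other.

bond 5 stroke at Sf1  (Sf1 (Sf) sets flow on bond)
bond 2 stroke at J3  (J3: last free bond brings effort in)
bond 1 stroke at J2  (J2: last free bond brings effort in)
bond 0 stroke at TF1  (TF TF1: opposite of bond 1)
bond 3 stroke at J1  (C1: C, integral causality)
bond 4 stroke at I1  (J1 effort already set via bond 3)

dq_C1/dt = F_Sf1/4 - p_I1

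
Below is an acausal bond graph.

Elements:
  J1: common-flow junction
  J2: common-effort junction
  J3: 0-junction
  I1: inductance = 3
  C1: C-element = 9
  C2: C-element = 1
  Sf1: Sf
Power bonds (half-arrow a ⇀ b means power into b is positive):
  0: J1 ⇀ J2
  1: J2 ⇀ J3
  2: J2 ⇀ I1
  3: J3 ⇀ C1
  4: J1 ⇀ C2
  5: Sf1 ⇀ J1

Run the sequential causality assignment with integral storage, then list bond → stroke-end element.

β5 |Sf1  (source Sf1 imposes f)
β0 |J1  (J1 flow already set via bond 5)
β4 |J1  (J1 flow already set via bond 5)
β2 |I1  (I1 outputs flow p/I1)
β1 |J2  (closing 0-jn rule on J2)
β3 |J3  (only one effort-in slot at J3)

bond 0 stroke→J1
bond 1 stroke→J2
bond 2 stroke→I1
bond 3 stroke→J3
bond 4 stroke→J1
bond 5 stroke→Sf1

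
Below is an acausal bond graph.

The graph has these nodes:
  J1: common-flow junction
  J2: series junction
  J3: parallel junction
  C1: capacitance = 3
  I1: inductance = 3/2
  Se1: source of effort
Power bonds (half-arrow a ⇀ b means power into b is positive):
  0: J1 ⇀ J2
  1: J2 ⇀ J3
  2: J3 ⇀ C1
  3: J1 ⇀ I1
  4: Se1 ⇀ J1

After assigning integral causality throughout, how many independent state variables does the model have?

b4 stroke→J1  (source Se1 imposes e)
b2 stroke→J3  (C1: C, integral causality)
b1 stroke→J2  (J3 effort already set via bond 2)
b0 stroke→J1  (only one flow-in slot at J2)
b3 stroke→I1  (J1 needs exactly one f-in)

2  (C1, I1 all integral)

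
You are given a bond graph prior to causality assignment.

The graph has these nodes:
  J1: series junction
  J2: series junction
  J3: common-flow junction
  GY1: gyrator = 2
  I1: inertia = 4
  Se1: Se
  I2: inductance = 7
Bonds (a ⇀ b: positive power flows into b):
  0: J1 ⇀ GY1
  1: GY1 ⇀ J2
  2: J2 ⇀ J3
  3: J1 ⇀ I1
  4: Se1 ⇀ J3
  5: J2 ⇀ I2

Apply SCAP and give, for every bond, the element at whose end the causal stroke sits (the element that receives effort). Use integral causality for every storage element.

β0 stroke at J1
β1 stroke at J2
β2 stroke at J2
β3 stroke at I1
β4 stroke at J3
β5 stroke at I2

#4 |J3  (Se1 (Se) sets effort on bond)
#2 |J2  (only one flow-in slot at J3)
#3 |I1  (I1 outputs flow p/I1)
#0 |J1  (common-f at J1 fixed by 3)
#1 |J2  (GY1 both-in/both-out from 0)
#5 |I2  (closing 1-jn rule on J2)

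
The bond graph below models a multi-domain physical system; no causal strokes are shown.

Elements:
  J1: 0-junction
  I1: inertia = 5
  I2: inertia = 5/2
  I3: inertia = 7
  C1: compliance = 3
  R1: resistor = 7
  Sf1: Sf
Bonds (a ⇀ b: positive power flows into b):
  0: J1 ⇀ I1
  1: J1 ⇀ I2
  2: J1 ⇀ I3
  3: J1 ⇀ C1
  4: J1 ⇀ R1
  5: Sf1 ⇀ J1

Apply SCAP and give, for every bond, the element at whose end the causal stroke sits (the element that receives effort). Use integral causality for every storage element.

#0 →I1
#1 →I2
#2 →I3
#3 →J1
#4 →R1
#5 →Sf1

#5 →Sf1  (source Sf1 imposes f)
#0 →I1  (I1 integral (f out))
#1 →I2  (I2 integral (f out))
#2 →I3  (prefer integral on I3)
#3 →J1  (prefer integral on C1)
#4 →R1  (J1: bond 3 brought effort, rest push out)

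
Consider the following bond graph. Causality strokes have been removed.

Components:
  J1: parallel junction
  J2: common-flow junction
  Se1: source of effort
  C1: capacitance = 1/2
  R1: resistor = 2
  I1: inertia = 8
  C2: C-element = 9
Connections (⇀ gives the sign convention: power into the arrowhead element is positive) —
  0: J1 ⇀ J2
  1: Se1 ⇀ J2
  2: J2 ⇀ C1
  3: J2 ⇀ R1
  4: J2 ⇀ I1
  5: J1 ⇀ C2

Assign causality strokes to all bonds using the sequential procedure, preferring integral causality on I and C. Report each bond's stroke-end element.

#1 stroke→J2  (Se1 fixes effort; stroke away)
#2 stroke→J2  (C1: C, integral causality)
#4 stroke→I1  (prefer integral on I1)
#0 stroke→J2  (J2 flow already set via bond 4)
#3 stroke→J2  (1-jn J2 has f-setter on 4)
#5 stroke→J1  (only one effort-in slot at J1)

b0 →J2
b1 →J2
b2 →J2
b3 →J2
b4 →I1
b5 →J1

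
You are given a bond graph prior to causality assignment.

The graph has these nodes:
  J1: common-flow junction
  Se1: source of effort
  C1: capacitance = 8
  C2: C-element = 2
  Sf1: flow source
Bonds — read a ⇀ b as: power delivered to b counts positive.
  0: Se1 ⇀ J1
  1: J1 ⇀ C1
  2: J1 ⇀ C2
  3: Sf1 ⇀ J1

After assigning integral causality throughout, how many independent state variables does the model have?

2  (C1, C2 all integral)

β0 stroke→J1  (Se1 fixes effort; stroke away)
β3 stroke→Sf1  (Sf1 (Sf) sets flow on bond)
β1 stroke→J1  (J1: bond 3 brought flow, rest push out)
β2 stroke→J1  (1-jn J1 has f-setter on 3)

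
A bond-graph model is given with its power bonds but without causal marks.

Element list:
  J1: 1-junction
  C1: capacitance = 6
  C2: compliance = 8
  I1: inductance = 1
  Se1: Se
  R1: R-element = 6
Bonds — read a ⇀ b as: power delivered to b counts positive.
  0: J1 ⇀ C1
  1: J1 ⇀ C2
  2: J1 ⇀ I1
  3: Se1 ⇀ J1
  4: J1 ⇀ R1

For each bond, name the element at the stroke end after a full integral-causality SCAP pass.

bond 3 →J1  (Se1 fixes effort; stroke away)
bond 0 →J1  (C1 integral (e out))
bond 1 →J1  (C2 integral (e out))
bond 2 →I1  (I1: I, integral causality)
bond 4 →J1  (common-f at J1 fixed by 2)

bond 0 stroke→J1
bond 1 stroke→J1
bond 2 stroke→I1
bond 3 stroke→J1
bond 4 stroke→J1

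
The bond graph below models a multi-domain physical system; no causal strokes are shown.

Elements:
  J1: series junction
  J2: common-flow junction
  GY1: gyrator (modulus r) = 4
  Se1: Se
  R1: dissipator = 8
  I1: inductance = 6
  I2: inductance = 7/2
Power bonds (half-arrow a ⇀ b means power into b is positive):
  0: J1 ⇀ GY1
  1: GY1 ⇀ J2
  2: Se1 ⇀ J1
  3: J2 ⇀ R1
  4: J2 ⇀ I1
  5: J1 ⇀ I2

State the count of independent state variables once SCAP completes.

2  (I1, I2 all integral)

bond 2 stroke→J1  (Se1 fixes effort; stroke away)
bond 4 stroke→I1  (prefer integral on I1)
bond 1 stroke→J2  (1-jn J2 has f-setter on 4)
bond 3 stroke→J2  (common-f at J2 fixed by 4)
bond 0 stroke→J1  (GY GY1: same side as bond 1)
bond 5 stroke→I2  (closing 1-jn rule on J1)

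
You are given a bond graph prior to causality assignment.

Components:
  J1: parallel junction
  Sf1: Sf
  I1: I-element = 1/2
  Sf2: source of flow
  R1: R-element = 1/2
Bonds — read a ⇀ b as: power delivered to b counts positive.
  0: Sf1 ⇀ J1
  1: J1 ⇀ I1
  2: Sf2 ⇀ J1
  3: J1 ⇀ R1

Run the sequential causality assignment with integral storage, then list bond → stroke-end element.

bond 0 |Sf1
bond 1 |I1
bond 2 |Sf2
bond 3 |J1

β0 stroke→Sf1  (Sf1 (Sf) sets flow on bond)
β2 stroke→Sf2  (Sf2: flow source, stroke at near end)
β1 stroke→I1  (I1 integral (f out))
β3 stroke→J1  (J1 needs exactly one e-in)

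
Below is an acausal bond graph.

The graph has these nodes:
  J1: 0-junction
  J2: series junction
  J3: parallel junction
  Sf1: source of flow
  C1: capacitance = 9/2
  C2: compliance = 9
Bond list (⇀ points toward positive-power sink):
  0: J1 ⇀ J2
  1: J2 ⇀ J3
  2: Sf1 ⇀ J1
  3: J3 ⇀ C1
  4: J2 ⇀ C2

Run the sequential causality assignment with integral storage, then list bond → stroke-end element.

b0 |J1
b1 |J2
b2 |Sf1
b3 |J3
b4 |J2

b2 |Sf1  (Sf1 fixes flow; stroke at Sf1)
b0 |J1  (only one effort-in slot at J1)
b1 |J2  (J2: bond 0 brought flow, rest push out)
b4 |J2  (J2 flow already set via bond 0)
b3 |J3  (J3: last free bond brings effort in)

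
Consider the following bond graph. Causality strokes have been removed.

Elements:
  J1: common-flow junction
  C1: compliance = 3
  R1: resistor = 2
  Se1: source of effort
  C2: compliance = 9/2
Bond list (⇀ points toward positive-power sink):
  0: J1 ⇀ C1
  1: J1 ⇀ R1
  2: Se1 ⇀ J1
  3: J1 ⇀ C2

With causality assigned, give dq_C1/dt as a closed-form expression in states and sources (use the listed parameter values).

b2 stroke→J1  (source Se1 imposes e)
b0 stroke→J1  (C1 integral (e out))
b3 stroke→J1  (C2 outputs effort q/C2)
b1 stroke→R1  (closing 1-jn rule on J1)

dq_C1/dt = E_Se1/2 - q_C1/6 - q_C2/9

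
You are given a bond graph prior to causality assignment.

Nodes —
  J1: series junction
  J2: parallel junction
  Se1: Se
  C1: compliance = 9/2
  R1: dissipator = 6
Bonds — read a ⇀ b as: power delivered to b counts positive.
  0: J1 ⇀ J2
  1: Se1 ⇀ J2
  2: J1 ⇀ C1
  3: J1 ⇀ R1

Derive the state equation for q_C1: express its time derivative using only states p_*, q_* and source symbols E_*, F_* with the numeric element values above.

bond 1 →J2  (Se1: effort source, stroke at far end)
bond 0 →J1  (common-e at J2 fixed by 1)
bond 2 →J1  (C1: C, integral causality)
bond 3 →R1  (closing 1-jn rule on J1)

dq_C1/dt = -E_Se1/6 - q_C1/27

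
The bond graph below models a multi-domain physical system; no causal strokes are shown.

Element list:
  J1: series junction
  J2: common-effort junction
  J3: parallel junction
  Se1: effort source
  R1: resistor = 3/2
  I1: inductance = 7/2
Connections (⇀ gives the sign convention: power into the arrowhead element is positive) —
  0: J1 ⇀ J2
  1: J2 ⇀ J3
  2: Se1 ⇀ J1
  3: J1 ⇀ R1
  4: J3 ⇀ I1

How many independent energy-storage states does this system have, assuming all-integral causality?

1  (I1 all integral)

b2 stroke→J1  (Se1 (Se) sets effort on bond)
b4 stroke→I1  (I1: I, integral causality)
b1 stroke→J3  (J3: last free bond brings effort in)
b0 stroke→J2  (J2: last free bond brings effort in)
b3 stroke→J1  (1-jn J1 has f-setter on 0)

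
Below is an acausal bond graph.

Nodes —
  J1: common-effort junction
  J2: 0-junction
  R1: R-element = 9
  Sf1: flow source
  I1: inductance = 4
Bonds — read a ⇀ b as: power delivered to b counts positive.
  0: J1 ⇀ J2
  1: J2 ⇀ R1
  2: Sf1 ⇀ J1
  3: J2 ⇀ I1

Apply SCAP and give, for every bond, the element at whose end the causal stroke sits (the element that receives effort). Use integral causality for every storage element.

β2 |Sf1  (Sf1 fixes flow; stroke at Sf1)
β0 |J1  (only one effort-in slot at J1)
β3 |I1  (I1 integral (f out))
β1 |J2  (closing 0-jn rule on J2)

β0 →J1
β1 →J2
β2 →Sf1
β3 →I1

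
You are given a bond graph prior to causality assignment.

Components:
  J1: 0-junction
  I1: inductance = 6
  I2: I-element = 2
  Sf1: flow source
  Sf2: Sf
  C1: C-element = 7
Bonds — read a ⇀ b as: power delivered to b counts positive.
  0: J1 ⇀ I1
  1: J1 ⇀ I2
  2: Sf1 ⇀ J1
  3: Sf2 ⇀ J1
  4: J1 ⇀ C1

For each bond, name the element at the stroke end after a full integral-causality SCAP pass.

#0 stroke at I1
#1 stroke at I2
#2 stroke at Sf1
#3 stroke at Sf2
#4 stroke at J1

β2 |Sf1  (Sf1 (Sf) sets flow on bond)
β3 |Sf2  (source Sf2 imposes f)
β0 |I1  (prefer integral on I1)
β1 |I2  (I2 integral (f out))
β4 |J1  (J1 needs exactly one e-in)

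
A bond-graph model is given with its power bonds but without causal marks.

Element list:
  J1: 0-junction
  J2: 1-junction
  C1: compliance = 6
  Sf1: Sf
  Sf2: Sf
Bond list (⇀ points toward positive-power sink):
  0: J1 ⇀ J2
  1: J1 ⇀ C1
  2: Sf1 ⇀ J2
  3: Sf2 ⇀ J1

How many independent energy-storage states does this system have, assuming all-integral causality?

#2 stroke→Sf1  (Sf1: flow source, stroke at near end)
#3 stroke→Sf2  (source Sf2 imposes f)
#0 stroke→J2  (common-f at J2 fixed by 2)
#1 stroke→J1  (J1 needs exactly one e-in)

1  (C1 all integral)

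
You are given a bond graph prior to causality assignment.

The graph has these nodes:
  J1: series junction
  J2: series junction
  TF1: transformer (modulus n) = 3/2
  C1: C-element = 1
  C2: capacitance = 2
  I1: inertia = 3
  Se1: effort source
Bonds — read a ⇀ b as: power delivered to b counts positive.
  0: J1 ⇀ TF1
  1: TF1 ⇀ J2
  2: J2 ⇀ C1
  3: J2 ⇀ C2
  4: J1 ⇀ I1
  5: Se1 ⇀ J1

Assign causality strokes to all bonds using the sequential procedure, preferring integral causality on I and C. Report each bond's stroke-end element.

b5 |J1  (Se1 (Se) sets effort on bond)
b2 |J2  (C1 outputs effort q/C1)
b3 |J2  (C2 integral (e out))
b1 |TF1  (only one flow-in slot at J2)
b0 |J1  (TF TF1: opposite of bond 1)
b4 |I1  (closing 1-jn rule on J1)

bond 0 stroke→J1
bond 1 stroke→TF1
bond 2 stroke→J2
bond 3 stroke→J2
bond 4 stroke→I1
bond 5 stroke→J1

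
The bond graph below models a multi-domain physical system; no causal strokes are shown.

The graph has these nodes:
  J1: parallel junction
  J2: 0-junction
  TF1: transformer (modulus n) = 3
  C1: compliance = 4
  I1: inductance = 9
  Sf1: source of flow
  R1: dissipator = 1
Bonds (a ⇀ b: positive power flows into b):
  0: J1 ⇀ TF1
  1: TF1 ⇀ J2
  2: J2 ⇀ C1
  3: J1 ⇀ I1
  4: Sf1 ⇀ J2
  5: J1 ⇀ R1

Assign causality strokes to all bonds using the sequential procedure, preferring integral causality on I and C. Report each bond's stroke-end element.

b4 stroke at Sf1  (Sf1 fixes flow; stroke at Sf1)
b2 stroke at J2  (prefer integral on C1)
b1 stroke at TF1  (J2: bond 2 brought effort, rest push out)
b0 stroke at J1  (TF1: transformer flips bond 1)
b3 stroke at I1  (J1: bond 0 brought effort, rest push out)
b5 stroke at R1  (J1 effort already set via bond 0)

bond 0 stroke→J1
bond 1 stroke→TF1
bond 2 stroke→J2
bond 3 stroke→I1
bond 4 stroke→Sf1
bond 5 stroke→R1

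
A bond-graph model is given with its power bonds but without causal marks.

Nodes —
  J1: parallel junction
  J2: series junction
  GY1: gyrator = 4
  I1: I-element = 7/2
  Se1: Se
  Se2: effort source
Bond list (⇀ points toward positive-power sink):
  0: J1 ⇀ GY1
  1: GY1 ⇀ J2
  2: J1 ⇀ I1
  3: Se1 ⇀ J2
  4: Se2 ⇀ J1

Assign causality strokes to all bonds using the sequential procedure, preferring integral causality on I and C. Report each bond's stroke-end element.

bond 0 |GY1
bond 1 |GY1
bond 2 |I1
bond 3 |J2
bond 4 |J1

β3 stroke at J2  (source Se1 imposes e)
β4 stroke at J1  (source Se2 imposes e)
β0 stroke at GY1  (J1: bond 4 brought effort, rest push out)
β2 stroke at I1  (0-jn J1 has e-setter on 4)
β1 stroke at GY1  (J2 needs exactly one f-in)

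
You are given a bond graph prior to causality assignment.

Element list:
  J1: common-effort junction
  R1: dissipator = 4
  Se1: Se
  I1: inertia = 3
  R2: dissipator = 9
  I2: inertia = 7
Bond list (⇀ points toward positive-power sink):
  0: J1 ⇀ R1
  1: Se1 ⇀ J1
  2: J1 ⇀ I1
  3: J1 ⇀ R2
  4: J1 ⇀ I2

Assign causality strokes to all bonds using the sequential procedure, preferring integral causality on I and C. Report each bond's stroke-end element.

bond 1 →J1  (Se1 (Se) sets effort on bond)
bond 0 →R1  (J1 effort already set via bond 1)
bond 2 →I1  (J1: bond 1 brought effort, rest push out)
bond 3 →R2  (0-jn J1 has e-setter on 1)
bond 4 →I2  (common-e at J1 fixed by 1)

bond 0 |R1
bond 1 |J1
bond 2 |I1
bond 3 |R2
bond 4 |I2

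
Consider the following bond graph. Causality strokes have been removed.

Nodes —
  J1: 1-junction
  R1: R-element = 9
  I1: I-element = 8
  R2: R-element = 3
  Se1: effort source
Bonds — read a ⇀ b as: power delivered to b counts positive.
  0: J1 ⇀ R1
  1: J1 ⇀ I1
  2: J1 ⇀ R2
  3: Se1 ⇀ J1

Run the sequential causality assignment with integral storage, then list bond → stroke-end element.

β3 |J1  (Se1 fixes effort; stroke away)
β1 |I1  (I1 integral (f out))
β0 |J1  (1-jn J1 has f-setter on 1)
β2 |J1  (1-jn J1 has f-setter on 1)

β0 stroke at J1
β1 stroke at I1
β2 stroke at J1
β3 stroke at J1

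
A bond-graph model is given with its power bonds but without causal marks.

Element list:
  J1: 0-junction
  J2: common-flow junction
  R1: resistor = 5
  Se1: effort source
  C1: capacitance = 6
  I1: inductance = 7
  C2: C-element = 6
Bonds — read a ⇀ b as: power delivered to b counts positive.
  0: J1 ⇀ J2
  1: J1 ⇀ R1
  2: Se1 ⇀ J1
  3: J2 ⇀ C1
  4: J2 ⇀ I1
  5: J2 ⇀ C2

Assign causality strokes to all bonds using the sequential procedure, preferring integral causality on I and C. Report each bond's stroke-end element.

b2 |J1  (Se1 fixes effort; stroke away)
b0 |J2  (0-jn J1 has e-setter on 2)
b1 |R1  (common-e at J1 fixed by 2)
b3 |J2  (C1 integral (e out))
b4 |I1  (I1: I, integral causality)
b5 |J2  (J2: bond 4 brought flow, rest push out)

bond 0 stroke→J2
bond 1 stroke→R1
bond 2 stroke→J1
bond 3 stroke→J2
bond 4 stroke→I1
bond 5 stroke→J2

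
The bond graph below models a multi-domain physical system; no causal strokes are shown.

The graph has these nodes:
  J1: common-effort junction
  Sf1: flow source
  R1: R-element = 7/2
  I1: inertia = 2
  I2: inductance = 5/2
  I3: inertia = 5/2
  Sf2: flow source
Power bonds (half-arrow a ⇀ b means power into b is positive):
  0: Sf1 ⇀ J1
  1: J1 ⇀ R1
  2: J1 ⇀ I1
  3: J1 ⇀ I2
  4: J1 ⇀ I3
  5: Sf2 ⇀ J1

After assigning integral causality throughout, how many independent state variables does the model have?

bond 0 →Sf1  (source Sf1 imposes f)
bond 5 →Sf2  (Sf2 fixes flow; stroke at Sf2)
bond 2 →I1  (I1: I, integral causality)
bond 3 →I2  (I2: I, integral causality)
bond 4 →I3  (I3: I, integral causality)
bond 1 →J1  (only one effort-in slot at J1)

3  (I1, I2, I3 all integral)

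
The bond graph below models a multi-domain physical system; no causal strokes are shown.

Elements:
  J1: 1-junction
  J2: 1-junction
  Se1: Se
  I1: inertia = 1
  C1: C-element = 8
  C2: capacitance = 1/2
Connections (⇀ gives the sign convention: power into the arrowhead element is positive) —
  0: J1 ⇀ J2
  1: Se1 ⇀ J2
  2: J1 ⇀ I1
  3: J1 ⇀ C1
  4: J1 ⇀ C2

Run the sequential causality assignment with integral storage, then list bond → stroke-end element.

bond 1 stroke at J2  (Se1 fixes effort; stroke away)
bond 0 stroke at J1  (J2: last free bond brings flow in)
bond 2 stroke at I1  (I1 outputs flow p/I1)
bond 3 stroke at J1  (J1 flow already set via bond 2)
bond 4 stroke at J1  (J1: bond 2 brought flow, rest push out)

b0 |J1
b1 |J2
b2 |I1
b3 |J1
b4 |J1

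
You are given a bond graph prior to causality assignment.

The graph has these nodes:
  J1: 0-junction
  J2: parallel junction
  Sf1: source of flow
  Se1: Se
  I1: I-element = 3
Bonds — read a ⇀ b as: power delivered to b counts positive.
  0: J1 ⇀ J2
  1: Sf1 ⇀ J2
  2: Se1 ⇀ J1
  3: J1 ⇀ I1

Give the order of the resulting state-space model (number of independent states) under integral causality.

1  (I1 all integral)

#1 →Sf1  (Sf1: flow source, stroke at near end)
#2 →J1  (Se1: effort source, stroke at far end)
#0 →J2  (J1: bond 2 brought effort, rest push out)
#3 →I1  (J1 effort already set via bond 2)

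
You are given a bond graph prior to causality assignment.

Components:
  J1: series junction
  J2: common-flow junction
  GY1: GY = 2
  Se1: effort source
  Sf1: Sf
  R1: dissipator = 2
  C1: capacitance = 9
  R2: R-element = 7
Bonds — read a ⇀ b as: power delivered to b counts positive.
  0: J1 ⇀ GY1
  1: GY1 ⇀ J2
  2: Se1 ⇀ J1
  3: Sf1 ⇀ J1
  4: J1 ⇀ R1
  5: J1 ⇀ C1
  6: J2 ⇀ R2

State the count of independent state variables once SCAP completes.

β2 →J1  (source Se1 imposes e)
β3 →Sf1  (Sf1: flow source, stroke at near end)
β0 →J1  (J1 flow already set via bond 3)
β4 →J1  (J1 flow already set via bond 3)
β5 →J1  (J1: bond 3 brought flow, rest push out)
β1 →J2  (GY1: gyrator matches bond 0)
β6 →R2  (J2 needs exactly one f-in)

1  (C1 all integral)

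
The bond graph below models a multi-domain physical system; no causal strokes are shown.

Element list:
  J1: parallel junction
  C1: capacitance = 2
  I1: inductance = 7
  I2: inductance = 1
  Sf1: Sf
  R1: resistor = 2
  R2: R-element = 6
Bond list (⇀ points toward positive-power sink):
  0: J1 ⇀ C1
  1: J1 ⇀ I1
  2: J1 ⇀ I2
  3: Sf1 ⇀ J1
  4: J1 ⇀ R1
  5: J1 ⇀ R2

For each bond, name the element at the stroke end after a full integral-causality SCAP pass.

#0 stroke at J1
#1 stroke at I1
#2 stroke at I2
#3 stroke at Sf1
#4 stroke at R1
#5 stroke at R2

#3 stroke→Sf1  (source Sf1 imposes f)
#0 stroke→J1  (C1 outputs effort q/C1)
#1 stroke→I1  (common-e at J1 fixed by 0)
#2 stroke→I2  (J1: bond 0 brought effort, rest push out)
#4 stroke→R1  (J1 effort already set via bond 0)
#5 stroke→R2  (common-e at J1 fixed by 0)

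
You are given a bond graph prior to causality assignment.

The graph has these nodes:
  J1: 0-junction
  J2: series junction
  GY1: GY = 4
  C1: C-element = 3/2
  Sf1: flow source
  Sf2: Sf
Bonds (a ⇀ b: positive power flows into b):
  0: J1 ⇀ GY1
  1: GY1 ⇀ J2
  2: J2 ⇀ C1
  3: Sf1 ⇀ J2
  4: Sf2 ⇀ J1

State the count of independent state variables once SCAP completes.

1  (C1 all integral)

β3 |Sf1  (source Sf1 imposes f)
β4 |Sf2  (Sf2: flow source, stroke at near end)
β0 |J1  (J1 needs exactly one e-in)
β1 |J2  (1-jn J2 has f-setter on 3)
β2 |J2  (1-jn J2 has f-setter on 3)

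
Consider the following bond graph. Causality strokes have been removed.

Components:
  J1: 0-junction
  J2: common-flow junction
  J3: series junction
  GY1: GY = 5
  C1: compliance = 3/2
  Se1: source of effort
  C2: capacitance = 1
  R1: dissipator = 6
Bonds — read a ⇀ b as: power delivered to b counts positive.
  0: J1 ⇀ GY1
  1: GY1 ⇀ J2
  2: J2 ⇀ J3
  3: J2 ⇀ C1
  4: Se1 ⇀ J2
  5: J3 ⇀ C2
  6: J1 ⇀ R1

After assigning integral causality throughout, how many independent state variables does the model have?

2  (C1, C2 all integral)

bond 4 stroke→J2  (Se1: effort source, stroke at far end)
bond 3 stroke→J2  (prefer integral on C1)
bond 5 stroke→J3  (C2 outputs effort q/C2)
bond 2 stroke→J2  (closing 1-jn rule on J3)
bond 1 stroke→GY1  (J2 needs exactly one f-in)
bond 0 stroke→GY1  (GY GY1: same side as bond 1)
bond 6 stroke→J1  (J1 needs exactly one e-in)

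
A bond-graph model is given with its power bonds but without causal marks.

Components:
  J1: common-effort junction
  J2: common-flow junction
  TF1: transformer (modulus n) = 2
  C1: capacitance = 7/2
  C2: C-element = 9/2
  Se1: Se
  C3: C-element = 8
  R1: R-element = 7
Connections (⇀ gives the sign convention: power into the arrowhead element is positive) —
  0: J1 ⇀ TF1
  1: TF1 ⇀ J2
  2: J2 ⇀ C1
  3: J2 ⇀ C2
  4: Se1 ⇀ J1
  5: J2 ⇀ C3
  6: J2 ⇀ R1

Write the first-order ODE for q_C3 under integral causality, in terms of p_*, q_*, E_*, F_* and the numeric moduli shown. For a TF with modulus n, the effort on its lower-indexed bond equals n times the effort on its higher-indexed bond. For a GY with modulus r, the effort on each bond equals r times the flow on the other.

bond 4 stroke at J1  (source Se1 imposes e)
bond 0 stroke at TF1  (0-jn J1 has e-setter on 4)
bond 1 stroke at J2  (TF1: transformer flips bond 0)
bond 2 stroke at J2  (C1 integral (e out))
bond 3 stroke at J2  (C2 outputs effort q/C2)
bond 5 stroke at J2  (C3: C, integral causality)
bond 6 stroke at R1  (J2: last free bond brings flow in)

dq_C3/dt = E_Se1/14 - 2*q_C1/49 - 2*q_C2/63 - q_C3/56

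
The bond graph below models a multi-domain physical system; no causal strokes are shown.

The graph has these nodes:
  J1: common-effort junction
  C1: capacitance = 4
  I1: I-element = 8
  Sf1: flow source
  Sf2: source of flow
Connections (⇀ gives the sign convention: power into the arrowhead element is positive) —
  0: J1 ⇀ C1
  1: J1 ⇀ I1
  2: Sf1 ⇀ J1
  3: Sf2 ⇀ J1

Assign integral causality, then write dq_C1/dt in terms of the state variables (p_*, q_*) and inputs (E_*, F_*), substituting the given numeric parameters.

#2 |Sf1  (Sf1: flow source, stroke at near end)
#3 |Sf2  (Sf2: flow source, stroke at near end)
#0 |J1  (C1 integral (e out))
#1 |I1  (J1: bond 0 brought effort, rest push out)

dq_C1/dt = F_Sf1 + F_Sf2 - p_I1/8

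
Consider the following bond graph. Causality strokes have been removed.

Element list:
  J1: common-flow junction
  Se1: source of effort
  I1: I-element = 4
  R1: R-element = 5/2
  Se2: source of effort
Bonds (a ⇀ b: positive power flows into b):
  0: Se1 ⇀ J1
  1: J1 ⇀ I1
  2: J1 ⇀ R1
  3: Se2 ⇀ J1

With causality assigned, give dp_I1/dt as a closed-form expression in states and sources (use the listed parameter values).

bond 0 stroke→J1  (Se1 (Se) sets effort on bond)
bond 3 stroke→J1  (Se2 fixes effort; stroke away)
bond 1 stroke→I1  (prefer integral on I1)
bond 2 stroke→J1  (common-f at J1 fixed by 1)

dp_I1/dt = E_Se1 + E_Se2 - 5*p_I1/8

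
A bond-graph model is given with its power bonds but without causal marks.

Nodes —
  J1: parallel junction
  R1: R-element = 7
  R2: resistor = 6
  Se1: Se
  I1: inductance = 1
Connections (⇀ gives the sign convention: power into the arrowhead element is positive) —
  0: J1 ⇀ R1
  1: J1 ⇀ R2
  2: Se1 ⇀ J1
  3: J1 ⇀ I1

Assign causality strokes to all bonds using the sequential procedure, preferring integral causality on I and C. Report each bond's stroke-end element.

b0 stroke at R1
b1 stroke at R2
b2 stroke at J1
b3 stroke at I1

bond 2 →J1  (source Se1 imposes e)
bond 0 →R1  (J1 effort already set via bond 2)
bond 1 →R2  (common-e at J1 fixed by 2)
bond 3 →I1  (common-e at J1 fixed by 2)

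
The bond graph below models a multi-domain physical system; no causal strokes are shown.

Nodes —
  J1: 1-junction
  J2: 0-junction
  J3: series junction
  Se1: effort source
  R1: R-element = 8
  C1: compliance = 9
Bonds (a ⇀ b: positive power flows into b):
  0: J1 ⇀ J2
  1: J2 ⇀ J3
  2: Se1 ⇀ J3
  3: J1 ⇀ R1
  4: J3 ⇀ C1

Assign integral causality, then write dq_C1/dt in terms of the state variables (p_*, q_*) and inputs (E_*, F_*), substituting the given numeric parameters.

dq_C1/dt = E_Se1/8 - q_C1/72

b2 stroke at J3  (Se1 fixes effort; stroke away)
b4 stroke at J3  (C1 integral (e out))
b1 stroke at J2  (only one flow-in slot at J3)
b0 stroke at J1  (J2: bond 1 brought effort, rest push out)
b3 stroke at R1  (J1 needs exactly one f-in)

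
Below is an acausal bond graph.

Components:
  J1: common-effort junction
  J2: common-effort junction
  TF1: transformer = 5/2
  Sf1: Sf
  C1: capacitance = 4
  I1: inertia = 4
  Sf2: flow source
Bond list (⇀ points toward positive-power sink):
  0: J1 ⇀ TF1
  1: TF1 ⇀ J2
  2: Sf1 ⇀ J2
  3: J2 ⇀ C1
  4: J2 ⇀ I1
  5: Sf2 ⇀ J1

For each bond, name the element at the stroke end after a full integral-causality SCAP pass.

b0 →J1
b1 →TF1
b2 →Sf1
b3 →J2
b4 →I1
b5 →Sf2

b2 stroke at Sf1  (Sf1: flow source, stroke at near end)
b5 stroke at Sf2  (source Sf2 imposes f)
b0 stroke at J1  (closing 0-jn rule on J1)
b1 stroke at TF1  (TF TF1: opposite of bond 0)
b3 stroke at J2  (C1 integral (e out))
b4 stroke at I1  (J2 effort already set via bond 3)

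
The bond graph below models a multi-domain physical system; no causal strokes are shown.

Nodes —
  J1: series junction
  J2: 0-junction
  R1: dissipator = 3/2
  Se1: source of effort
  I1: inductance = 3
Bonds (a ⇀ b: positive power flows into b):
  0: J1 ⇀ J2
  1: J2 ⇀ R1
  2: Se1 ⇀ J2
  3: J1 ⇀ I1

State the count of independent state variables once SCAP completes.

1  (I1 all integral)

β2 |J2  (Se1: effort source, stroke at far end)
β0 |J1  (common-e at J2 fixed by 2)
β1 |R1  (0-jn J2 has e-setter on 2)
β3 |I1  (J1 needs exactly one f-in)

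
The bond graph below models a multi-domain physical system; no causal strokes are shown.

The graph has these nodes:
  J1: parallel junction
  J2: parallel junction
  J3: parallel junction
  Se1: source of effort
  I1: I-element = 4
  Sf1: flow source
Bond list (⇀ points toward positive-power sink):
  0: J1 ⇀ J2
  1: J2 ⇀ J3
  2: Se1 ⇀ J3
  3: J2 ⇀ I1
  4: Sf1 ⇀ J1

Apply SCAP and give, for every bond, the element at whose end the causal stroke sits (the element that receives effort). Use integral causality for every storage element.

β2 stroke→J3  (source Se1 imposes e)
β4 stroke→Sf1  (Sf1 (Sf) sets flow on bond)
β0 stroke→J1  (closing 0-jn rule on J1)
β1 stroke→J2  (J3 effort already set via bond 2)
β3 stroke→I1  (J2 effort already set via bond 1)

b0 stroke at J1
b1 stroke at J2
b2 stroke at J3
b3 stroke at I1
b4 stroke at Sf1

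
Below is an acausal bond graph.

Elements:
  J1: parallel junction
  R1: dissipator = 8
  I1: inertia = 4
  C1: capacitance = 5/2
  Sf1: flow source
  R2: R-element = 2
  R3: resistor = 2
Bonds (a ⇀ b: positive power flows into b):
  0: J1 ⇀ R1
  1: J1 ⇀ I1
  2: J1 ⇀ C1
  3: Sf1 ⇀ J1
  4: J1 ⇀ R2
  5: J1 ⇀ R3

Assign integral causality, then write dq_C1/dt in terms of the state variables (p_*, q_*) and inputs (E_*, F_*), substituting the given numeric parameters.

β3 →Sf1  (source Sf1 imposes f)
β1 →I1  (I1 integral (f out))
β2 →J1  (C1 outputs effort q/C1)
β0 →R1  (common-e at J1 fixed by 2)
β4 →R2  (J1: bond 2 brought effort, rest push out)
β5 →R3  (common-e at J1 fixed by 2)

dq_C1/dt = F_Sf1 - p_I1/4 - 9*q_C1/20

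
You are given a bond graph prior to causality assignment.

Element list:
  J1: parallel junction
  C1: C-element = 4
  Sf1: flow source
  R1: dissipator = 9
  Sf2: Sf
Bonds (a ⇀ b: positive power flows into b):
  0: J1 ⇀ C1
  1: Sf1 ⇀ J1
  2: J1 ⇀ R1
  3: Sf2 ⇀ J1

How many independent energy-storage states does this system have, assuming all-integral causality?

1  (C1 all integral)

#1 stroke at Sf1  (Sf1: flow source, stroke at near end)
#3 stroke at Sf2  (Sf2 fixes flow; stroke at Sf2)
#0 stroke at J1  (prefer integral on C1)
#2 stroke at R1  (J1 effort already set via bond 0)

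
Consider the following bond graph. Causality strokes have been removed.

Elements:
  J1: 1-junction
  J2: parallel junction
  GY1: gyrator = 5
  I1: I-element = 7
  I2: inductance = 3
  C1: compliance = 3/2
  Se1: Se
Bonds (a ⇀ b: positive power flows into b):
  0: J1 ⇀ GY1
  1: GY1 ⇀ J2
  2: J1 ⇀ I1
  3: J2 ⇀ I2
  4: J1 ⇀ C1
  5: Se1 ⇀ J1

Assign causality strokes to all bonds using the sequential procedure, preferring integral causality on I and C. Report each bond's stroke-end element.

β0 stroke→J1
β1 stroke→J2
β2 stroke→I1
β3 stroke→I2
β4 stroke→J1
β5 stroke→J1

β5 →J1  (Se1 fixes effort; stroke away)
β2 →I1  (I1: I, integral causality)
β0 →J1  (1-jn J1 has f-setter on 2)
β4 →J1  (common-f at J1 fixed by 2)
β1 →J2  (GY1: gyrator matches bond 0)
β3 →I2  (J2: bond 1 brought effort, rest push out)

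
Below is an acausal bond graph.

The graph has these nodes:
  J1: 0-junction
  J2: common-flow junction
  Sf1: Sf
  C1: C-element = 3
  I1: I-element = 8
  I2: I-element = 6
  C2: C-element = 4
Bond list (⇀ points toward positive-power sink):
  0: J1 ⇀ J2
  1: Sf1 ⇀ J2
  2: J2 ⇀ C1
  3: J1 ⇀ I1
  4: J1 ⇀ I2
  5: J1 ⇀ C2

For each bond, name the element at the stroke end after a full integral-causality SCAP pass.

bond 0 |J2
bond 1 |Sf1
bond 2 |J2
bond 3 |I1
bond 4 |I2
bond 5 |J1

#1 stroke→Sf1  (Sf1: flow source, stroke at near end)
#0 stroke→J2  (common-f at J2 fixed by 1)
#2 stroke→J2  (J2 flow already set via bond 1)
#3 stroke→I1  (I1: I, integral causality)
#4 stroke→I2  (I2 outputs flow p/I2)
#5 stroke→J1  (J1 needs exactly one e-in)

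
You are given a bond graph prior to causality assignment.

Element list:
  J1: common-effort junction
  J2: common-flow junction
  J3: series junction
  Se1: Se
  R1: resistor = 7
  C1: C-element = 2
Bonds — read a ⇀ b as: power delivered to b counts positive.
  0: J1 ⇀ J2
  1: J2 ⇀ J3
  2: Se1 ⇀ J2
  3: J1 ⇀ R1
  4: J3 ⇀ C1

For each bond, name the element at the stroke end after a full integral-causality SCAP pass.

bond 2 stroke at J2  (Se1: effort source, stroke at far end)
bond 4 stroke at J3  (C1 integral (e out))
bond 1 stroke at J2  (closing 1-jn rule on J3)
bond 0 stroke at J1  (closing 1-jn rule on J2)
bond 3 stroke at R1  (common-e at J1 fixed by 0)

#0 →J1
#1 →J2
#2 →J2
#3 →R1
#4 →J3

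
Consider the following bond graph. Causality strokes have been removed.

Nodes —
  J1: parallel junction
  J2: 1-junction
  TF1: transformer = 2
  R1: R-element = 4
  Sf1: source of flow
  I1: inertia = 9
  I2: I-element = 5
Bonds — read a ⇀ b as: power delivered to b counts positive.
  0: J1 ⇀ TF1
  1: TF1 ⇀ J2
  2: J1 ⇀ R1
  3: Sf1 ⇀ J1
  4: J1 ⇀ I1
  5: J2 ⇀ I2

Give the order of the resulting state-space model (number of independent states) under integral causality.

2  (I1, I2 all integral)

bond 3 stroke→Sf1  (Sf1 fixes flow; stroke at Sf1)
bond 4 stroke→I1  (I1 outputs flow p/I1)
bond 5 stroke→I2  (I2 integral (f out))
bond 1 stroke→J2  (J2: bond 5 brought flow, rest push out)
bond 0 stroke→TF1  (TF1: transformer flips bond 1)
bond 2 stroke→J1  (J1 needs exactly one e-in)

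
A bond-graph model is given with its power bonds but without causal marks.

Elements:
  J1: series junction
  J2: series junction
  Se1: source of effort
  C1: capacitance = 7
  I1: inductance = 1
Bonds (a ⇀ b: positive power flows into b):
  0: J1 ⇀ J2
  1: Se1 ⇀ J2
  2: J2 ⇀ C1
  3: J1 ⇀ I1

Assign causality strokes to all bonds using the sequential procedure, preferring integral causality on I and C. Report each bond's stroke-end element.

b1 →J2  (Se1 (Se) sets effort on bond)
b2 →J2  (C1 outputs effort q/C1)
b0 →J1  (J2 needs exactly one f-in)
b3 →I1  (closing 1-jn rule on J1)

bond 0 stroke at J1
bond 1 stroke at J2
bond 2 stroke at J2
bond 3 stroke at I1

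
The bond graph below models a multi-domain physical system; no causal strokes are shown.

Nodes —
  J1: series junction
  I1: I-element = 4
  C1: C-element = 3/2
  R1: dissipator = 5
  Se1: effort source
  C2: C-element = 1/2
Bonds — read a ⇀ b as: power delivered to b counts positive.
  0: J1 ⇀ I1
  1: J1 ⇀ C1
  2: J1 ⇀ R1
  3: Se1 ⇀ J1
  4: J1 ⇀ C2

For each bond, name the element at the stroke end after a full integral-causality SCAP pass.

β3 stroke→J1  (Se1: effort source, stroke at far end)
β0 stroke→I1  (I1 outputs flow p/I1)
β1 stroke→J1  (J1 flow already set via bond 0)
β2 stroke→J1  (J1 flow already set via bond 0)
β4 stroke→J1  (1-jn J1 has f-setter on 0)

β0 |I1
β1 |J1
β2 |J1
β3 |J1
β4 |J1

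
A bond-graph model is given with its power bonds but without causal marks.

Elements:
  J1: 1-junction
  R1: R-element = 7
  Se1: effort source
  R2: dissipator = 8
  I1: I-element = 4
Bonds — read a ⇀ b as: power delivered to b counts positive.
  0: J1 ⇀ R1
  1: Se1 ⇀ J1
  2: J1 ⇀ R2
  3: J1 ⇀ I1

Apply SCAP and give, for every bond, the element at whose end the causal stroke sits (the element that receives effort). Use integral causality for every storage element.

β0 stroke at J1
β1 stroke at J1
β2 stroke at J1
β3 stroke at I1

bond 1 →J1  (Se1 (Se) sets effort on bond)
bond 3 →I1  (I1: I, integral causality)
bond 0 →J1  (common-f at J1 fixed by 3)
bond 2 →J1  (J1 flow already set via bond 3)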